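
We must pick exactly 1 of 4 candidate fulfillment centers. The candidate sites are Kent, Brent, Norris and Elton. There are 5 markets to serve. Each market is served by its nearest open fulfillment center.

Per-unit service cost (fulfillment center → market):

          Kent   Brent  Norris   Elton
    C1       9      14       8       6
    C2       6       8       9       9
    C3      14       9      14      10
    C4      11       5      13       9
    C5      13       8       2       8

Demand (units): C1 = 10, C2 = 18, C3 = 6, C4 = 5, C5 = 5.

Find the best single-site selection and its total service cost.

Choose Elton only; total service cost 367.

With exactly 1 open, each market uses its cheapest among the chosen.
{Elton}: C1→Elton 6·10=60, C2→Elton 9·18=162, C3→Elton 10·6=60, C4→Elton 9·5=45, C5→Elton 8·5=40. Service cost 367.
{Norris}: service cost 401
{Kent}: service cost 402
Among all 4 size-1 choices, {Elton} is lowest.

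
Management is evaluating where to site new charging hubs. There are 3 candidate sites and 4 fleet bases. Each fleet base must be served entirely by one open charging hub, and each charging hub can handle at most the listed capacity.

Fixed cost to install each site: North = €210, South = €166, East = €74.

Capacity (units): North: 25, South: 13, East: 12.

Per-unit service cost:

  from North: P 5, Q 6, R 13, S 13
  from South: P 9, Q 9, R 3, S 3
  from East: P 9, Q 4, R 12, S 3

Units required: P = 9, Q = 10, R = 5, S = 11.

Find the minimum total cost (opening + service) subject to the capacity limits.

Open {North, East}: P→North 5·9=45, Q→North 6·10=60, R→North 13·5=65, S→East 3·11=33.
Loads: North carries 24/25, East carries 11/12. Service 203; fixed 284; total 487.
Next best feasible plan costs 577.

Minimum total cost: 487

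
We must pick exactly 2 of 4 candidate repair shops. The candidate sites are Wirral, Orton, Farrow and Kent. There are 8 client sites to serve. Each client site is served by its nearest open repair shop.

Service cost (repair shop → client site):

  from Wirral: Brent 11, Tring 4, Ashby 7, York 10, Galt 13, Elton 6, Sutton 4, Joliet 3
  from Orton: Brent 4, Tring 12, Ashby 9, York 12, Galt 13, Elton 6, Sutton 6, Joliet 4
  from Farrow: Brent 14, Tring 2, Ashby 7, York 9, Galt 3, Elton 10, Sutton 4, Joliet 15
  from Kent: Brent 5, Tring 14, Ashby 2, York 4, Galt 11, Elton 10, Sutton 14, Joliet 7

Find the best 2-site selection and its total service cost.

With exactly 2 open, each client site uses its cheapest among the chosen.
{Farrow, Kent}: Brent→Kent 5, Tring→Farrow 2, Ashby→Kent 2, York→Kent 4, Galt→Farrow 3, Elton→Farrow 10, Sutton→Farrow 4, Joliet→Kent 7. Service cost 37.
{Wirral, Kent}: service cost 39
{Orton, Farrow}: service cost 39
Among all 6 size-2 choices, {Farrow, Kent} is lowest.

Choose Farrow and Kent; total service cost 37.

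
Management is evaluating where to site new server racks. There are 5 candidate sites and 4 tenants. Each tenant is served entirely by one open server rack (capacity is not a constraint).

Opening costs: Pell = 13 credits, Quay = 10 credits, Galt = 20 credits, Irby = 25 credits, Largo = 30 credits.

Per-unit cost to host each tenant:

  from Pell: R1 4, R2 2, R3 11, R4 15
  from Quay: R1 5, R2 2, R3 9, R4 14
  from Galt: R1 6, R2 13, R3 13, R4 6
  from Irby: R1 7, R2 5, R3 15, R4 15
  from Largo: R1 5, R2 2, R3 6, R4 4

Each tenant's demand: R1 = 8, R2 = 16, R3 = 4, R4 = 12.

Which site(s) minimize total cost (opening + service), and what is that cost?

Open Largo only; minimum total cost 174.

For any fixed open set, each tenant goes to its cheapest open site; total = fixed + service.
{Largo}: R1→Largo 5·8=40, R2→Largo 2·16=32, R3→Largo 6·4=24, R4→Largo 4·12=48. Service 144; fixed 30; total 174.
{Pell, Largo}: service 136 + fixed 43 = 179
{Quay, Largo}: service 144 + fixed 40 = 184
{Pell, Quay, Galt, Irby, Largo}: service 136 + fixed 98 = 234
No other subset beats 174.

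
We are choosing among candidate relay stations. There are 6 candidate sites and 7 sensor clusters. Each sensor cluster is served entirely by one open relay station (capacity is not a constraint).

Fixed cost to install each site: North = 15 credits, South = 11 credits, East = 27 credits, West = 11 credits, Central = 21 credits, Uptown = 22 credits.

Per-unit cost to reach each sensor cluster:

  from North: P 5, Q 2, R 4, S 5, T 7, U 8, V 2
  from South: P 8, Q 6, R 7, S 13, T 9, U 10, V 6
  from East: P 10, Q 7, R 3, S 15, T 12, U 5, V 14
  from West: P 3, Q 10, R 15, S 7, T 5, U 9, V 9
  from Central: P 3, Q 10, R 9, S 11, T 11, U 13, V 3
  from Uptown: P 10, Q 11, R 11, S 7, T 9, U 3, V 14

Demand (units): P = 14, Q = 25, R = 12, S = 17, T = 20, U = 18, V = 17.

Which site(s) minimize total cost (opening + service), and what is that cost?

For any fixed open set, each sensor cluster goes to its cheapest open site; total = fixed + service.
{North, West, Uptown}: P→West 3·14=42, Q→North 2·25=50, R→North 4·12=48, S→North 5·17=85, T→West 5·20=100, U→Uptown 3·18=54, V→North 2·17=34. Service 413; fixed 48; total 461.
{North, South, West, Uptown}: P→West 3·14=42, Q→North 2·25=50, R→North 4·12=48, S→North 5·17=85, T→West 5·20=100, U→Uptown 3·18=54, V→North 2·17=34. Service 413; fixed 59; total 472.
{North, East, West, Uptown}: P→West 3·14=42, Q→North 2·25=50, R→East 3·12=36, S→North 5·17=85, T→West 5·20=100, U→Uptown 3·18=54, V→North 2·17=34. Service 401; fixed 75; total 476.
{North, South, East, West, Central, Uptown}: P→West 3·14=42, Q→North 2·25=50, R→East 3·12=36, S→North 5·17=85, T→West 5·20=100, U→Uptown 3·18=54, V→North 2·17=34. Service 401; fixed 107; total 508.
No other subset beats 461.

Open North, West and Uptown; minimum total cost 461.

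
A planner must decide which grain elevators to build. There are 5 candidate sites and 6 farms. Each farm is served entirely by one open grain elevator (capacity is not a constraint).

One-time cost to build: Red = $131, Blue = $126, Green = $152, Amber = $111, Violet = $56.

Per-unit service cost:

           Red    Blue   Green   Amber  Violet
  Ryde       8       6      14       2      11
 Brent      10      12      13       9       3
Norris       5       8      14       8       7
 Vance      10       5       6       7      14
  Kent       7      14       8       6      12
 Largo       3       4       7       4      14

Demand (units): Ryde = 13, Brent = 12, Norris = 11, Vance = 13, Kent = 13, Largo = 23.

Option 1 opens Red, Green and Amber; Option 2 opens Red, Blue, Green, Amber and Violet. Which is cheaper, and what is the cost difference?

Option 1 is cheaper by 97.

Option 1: {Red, Green, Amber}: Ryde→Amber 2·13=26, Brent→Amber 9·12=108, Norris→Red 5·11=55, Vance→Green 6·13=78, Kent→Amber 6·13=78, Largo→Red 3·23=69. Service 414; fixed 394; total 808.
Option 2: {Red, Blue, Green, Amber, Violet}: Ryde→Amber 2·13=26, Brent→Violet 3·12=36, Norris→Red 5·11=55, Vance→Blue 5·13=65, Kent→Amber 6·13=78, Largo→Red 3·23=69. Service 329; fixed 576; total 905.
Difference: |808 − 905| = 97.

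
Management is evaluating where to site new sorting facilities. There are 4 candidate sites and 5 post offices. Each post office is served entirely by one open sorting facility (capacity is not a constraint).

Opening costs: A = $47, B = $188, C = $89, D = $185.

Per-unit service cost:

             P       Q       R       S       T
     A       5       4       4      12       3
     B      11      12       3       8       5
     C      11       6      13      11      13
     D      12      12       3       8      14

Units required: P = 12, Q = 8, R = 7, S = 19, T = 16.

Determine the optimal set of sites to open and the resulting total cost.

For any fixed open set, each post office goes to its cheapest open site; total = fixed + service.
{A}: P→A 5·12=60, Q→A 4·8=32, R→A 4·7=28, S→A 12·19=228, T→A 3·16=48. Service 396; fixed 47; total 443.
{A, C}: P→A 5·12=60, Q→A 4·8=32, R→A 4·7=28, S→C 11·19=209, T→A 3·16=48. Service 377; fixed 136; total 513.
{A, D}: service 313 + fixed 232 = 545
{A, B, C, D}: service 313 + fixed 509 = 822
No other subset beats 443.

Open A only; minimum total cost 443.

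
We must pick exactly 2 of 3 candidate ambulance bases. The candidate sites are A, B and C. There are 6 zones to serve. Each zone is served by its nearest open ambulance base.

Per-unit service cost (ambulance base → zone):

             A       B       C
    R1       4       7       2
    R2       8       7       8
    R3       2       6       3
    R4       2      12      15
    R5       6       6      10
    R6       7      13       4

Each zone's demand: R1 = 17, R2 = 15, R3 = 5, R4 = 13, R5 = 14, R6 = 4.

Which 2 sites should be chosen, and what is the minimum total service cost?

With exactly 2 open, each zone uses its cheapest among the chosen.
{A, C}: R1→C 2·17=34, R2→A 8·15=120, R3→A 2·5=10, R4→A 2·13=26, R5→A 6·14=84, R6→C 4·4=16. Service cost 290.
{A, B}: service cost 321
{B, C}: service cost 410
Among all 3 size-2 choices, {A, C} is lowest.

Choose A and C; total service cost 290.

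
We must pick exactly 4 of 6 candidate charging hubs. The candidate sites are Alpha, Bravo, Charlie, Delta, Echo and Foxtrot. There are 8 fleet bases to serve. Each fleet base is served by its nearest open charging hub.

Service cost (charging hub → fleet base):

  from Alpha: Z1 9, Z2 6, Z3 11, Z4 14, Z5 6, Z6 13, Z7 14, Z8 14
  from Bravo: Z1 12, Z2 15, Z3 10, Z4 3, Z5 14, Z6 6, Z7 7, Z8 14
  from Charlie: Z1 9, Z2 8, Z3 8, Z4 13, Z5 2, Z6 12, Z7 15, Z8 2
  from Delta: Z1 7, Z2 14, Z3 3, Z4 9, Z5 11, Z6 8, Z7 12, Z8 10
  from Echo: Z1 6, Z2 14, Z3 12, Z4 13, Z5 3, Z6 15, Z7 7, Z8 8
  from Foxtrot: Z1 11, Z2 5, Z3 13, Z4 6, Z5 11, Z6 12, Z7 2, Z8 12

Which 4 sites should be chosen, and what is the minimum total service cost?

Choose Bravo, Charlie, Delta and Foxtrot; total service cost 30.

With exactly 4 open, each fleet base uses its cheapest among the chosen.
{Bravo, Charlie, Delta, Foxtrot}: Z1→Delta 7, Z2→Foxtrot 5, Z3→Delta 3, Z4→Bravo 3, Z5→Charlie 2, Z6→Bravo 6, Z7→Foxtrot 2, Z8→Charlie 2. Service cost 30.
{Bravo, Charlie, Echo, Foxtrot}: service cost 34
{Charlie, Delta, Echo, Foxtrot}: service cost 34
Among all 15 size-4 choices, {Bravo, Charlie, Delta, Foxtrot} is lowest.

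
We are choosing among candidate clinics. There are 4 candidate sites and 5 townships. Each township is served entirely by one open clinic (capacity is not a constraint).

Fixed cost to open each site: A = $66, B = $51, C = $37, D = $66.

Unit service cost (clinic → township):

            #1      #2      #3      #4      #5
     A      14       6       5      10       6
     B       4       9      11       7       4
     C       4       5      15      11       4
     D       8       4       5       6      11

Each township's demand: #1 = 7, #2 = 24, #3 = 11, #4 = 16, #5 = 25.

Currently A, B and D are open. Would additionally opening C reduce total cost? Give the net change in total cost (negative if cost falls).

Current service cost with {A, B, D}: 375.
Adding C: each township re-picks its cheapest; new service cost 375, saving 0.
Extra fixed cost: 37. Net change = 37 − 0 = 37.
(Totals: 558 → 595.)

No — net change +37 (cost rises by 37).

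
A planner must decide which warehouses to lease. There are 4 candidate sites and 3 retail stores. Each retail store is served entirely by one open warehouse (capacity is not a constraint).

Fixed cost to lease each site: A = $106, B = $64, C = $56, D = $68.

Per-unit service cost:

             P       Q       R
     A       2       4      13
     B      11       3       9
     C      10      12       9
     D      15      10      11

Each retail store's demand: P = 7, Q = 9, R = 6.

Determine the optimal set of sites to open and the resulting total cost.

For any fixed open set, each retail store goes to its cheapest open site; total = fixed + service.
{B}: P→B 11·7=77, Q→B 3·9=27, R→B 9·6=54. Service 158; fixed 64; total 222.
{A}: service 128 + fixed 106 = 234
{A, B}: P→A 2·7=14, Q→B 3·9=27, R→B 9·6=54. Service 95; fixed 170; total 265.
{A, B, C, D}: P→A 2·7=14, Q→B 3·9=27, R→B 9·6=54. Service 95; fixed 294; total 389.
(All 15 nonempty subsets were checked; B only is lowest.)

Open B only; minimum total cost 222.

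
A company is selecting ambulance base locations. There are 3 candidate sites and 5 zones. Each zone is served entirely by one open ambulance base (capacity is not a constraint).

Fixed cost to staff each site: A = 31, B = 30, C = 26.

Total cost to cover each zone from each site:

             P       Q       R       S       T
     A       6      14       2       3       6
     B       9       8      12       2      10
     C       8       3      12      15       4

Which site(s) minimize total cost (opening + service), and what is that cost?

Open A only; minimum total cost 62.

For any fixed open set, each zone goes to its cheapest open site; total = fixed + service.
{A}: P→A 6, Q→A 14, R→A 2, S→A 3, T→A 6. Service 31; fixed 31; total 62.
{C}: service 42 + fixed 26 = 68
{B}: service 41 + fixed 30 = 71
{A, B, C}: P→A 6, Q→C 3, R→A 2, S→B 2, T→C 4. Service 17; fixed 87; total 104.
No other subset beats 62.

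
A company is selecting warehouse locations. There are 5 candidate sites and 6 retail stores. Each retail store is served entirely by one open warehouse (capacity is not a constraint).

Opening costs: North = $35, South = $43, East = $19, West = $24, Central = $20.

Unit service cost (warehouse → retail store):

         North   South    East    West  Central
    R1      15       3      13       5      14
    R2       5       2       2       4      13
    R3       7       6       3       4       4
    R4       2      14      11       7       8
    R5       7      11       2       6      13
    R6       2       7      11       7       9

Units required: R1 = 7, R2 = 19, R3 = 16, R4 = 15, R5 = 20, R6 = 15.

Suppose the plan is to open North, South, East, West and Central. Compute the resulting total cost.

Each retail store is assigned to its cheapest site among the open ones.
{North, South, East, West, Central}: R1→South 3·7=21, R2→South 2·19=38, R3→East 3·16=48, R4→North 2·15=30, R5→East 2·20=40, R6→North 2·15=30. Service 207; fixed 141; total 348.

Total cost: 348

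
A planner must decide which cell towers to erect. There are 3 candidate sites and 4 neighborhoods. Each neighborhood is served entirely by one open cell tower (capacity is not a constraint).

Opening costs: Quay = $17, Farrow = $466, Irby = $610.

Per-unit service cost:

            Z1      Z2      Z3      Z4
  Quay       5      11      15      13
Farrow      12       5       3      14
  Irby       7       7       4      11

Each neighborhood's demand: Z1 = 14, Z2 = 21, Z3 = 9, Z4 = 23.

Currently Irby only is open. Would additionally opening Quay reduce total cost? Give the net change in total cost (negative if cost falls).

Yes — net change −11 (cost falls by 11).

Current service cost with {Irby}: 534.
Adding Quay: each neighborhood re-picks its cheapest; new service cost 506, saving 28.
Extra fixed cost: 17. Net change = 17 − 28 = -11.
(Totals: 1144 → 1133.)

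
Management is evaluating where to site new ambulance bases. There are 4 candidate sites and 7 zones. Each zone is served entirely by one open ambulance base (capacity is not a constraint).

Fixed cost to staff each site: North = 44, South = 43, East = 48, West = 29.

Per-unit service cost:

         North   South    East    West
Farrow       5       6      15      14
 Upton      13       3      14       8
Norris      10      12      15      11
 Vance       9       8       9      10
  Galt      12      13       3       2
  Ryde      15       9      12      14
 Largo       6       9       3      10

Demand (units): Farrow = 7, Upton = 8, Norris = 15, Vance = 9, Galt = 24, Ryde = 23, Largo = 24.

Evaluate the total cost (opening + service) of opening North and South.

Total cost: 1007

Each zone is assigned to its cheapest site among the open ones.
{North, South}: Farrow→North 5·7=35, Upton→South 3·8=24, Norris→North 10·15=150, Vance→South 8·9=72, Galt→North 12·24=288, Ryde→South 9·23=207, Largo→North 6·24=144. Service 920; fixed 87; total 1007.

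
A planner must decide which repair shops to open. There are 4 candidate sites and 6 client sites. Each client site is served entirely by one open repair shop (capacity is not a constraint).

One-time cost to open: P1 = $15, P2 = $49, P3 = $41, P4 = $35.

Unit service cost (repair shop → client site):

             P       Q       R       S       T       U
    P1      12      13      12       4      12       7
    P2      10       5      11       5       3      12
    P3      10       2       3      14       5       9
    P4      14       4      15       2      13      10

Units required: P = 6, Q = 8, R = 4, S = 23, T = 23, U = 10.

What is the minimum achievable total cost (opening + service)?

For any fixed open set, each client site goes to its cheapest open site; total = fixed + service.
{P1, P3, P4}: P→P3 10·6=60, Q→P3 2·8=16, R→P3 3·4=12, S→P4 2·23=46, T→P3 5·23=115, U→P1 7·10=70. Service 319; fixed 91; total 410.
{P1, P2, P3, P4}: service 273 + fixed 140 = 413
{P3, P4}: service 339 + fixed 76 = 415
{P1}: service 662 + fixed 15 = 677
No other subset beats 410.

Minimum total cost: 410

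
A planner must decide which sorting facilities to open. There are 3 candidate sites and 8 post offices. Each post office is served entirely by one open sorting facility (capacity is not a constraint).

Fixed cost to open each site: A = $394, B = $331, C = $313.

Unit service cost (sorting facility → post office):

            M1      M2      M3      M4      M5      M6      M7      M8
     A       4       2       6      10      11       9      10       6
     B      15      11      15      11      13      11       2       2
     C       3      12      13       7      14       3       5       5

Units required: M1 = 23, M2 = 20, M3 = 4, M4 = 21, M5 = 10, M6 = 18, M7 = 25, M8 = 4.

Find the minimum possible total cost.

Minimum total cost: 1160

For any fixed open set, each post office goes to its cheapest open site; total = fixed + service.
{C}: M1→C 3·23=69, M2→C 12·20=240, M3→C 13·4=52, M4→C 7·21=147, M5→C 14·10=140, M6→C 3·18=54, M7→C 5·25=125, M8→C 5·4=20. Service 847; fixed 313; total 1160.
{A, C}: service 589 + fixed 707 = 1296
{A}: M1→A 4·23=92, M2→A 2·20=40, M3→A 6·4=24, M4→A 10·21=210, M5→A 11·10=110, M6→A 9·18=162, M7→A 10·25=250, M8→A 6·4=24. Service 912; fixed 394; total 1306.
{A, B, C}: service 502 + fixed 1038 = 1540
(All 7 nonempty subsets were checked; C only is lowest.)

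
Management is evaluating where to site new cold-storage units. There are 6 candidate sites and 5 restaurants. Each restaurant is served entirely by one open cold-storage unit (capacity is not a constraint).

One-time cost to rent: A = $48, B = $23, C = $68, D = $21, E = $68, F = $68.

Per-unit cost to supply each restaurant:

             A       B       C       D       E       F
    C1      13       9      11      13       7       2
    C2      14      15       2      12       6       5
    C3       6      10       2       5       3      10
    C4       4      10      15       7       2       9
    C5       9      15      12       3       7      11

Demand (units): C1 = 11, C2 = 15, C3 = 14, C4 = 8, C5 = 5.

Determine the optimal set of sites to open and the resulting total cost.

For any fixed open set, each restaurant goes to its cheapest open site; total = fixed + service.
{C, D, F}: C1→F 2·11=22, C2→C 2·15=30, C3→C 2·14=28, C4→D 7·8=56, C5→D 3·5=15. Service 151; fixed 157; total 308.
{C, E}: C1→E 7·11=77, C2→C 2·15=30, C3→C 2·14=28, C4→E 2·8=16, C5→E 7·5=35. Service 186; fixed 136; total 322.
{C, D, E}: C1→E 7·11=77, C2→C 2·15=30, C3→C 2·14=28, C4→E 2·8=16, C5→D 3·5=15. Service 166; fixed 157; total 323.
{A, B, C, D, E, F}: C1→F 2·11=22, C2→C 2·15=30, C3→C 2·14=28, C4→E 2·8=16, C5→D 3·5=15. Service 111; fixed 296; total 407.
No other subset beats 308.

Open C, D and F; minimum total cost 308.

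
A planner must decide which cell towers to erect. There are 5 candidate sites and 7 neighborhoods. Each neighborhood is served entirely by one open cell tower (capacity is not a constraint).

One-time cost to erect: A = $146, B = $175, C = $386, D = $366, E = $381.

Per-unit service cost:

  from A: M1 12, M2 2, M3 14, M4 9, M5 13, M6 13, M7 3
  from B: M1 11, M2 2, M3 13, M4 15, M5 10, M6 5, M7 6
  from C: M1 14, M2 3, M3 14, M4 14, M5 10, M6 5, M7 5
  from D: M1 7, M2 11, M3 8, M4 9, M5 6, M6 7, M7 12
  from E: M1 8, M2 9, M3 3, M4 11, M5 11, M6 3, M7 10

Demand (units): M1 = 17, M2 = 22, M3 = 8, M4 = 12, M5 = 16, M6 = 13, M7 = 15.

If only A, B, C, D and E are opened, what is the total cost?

Total cost: 1929

Each neighborhood is assigned to its cheapest site among the open ones.
{A, B, C, D, E}: M1→D 7·17=119, M2→A 2·22=44, M3→E 3·8=24, M4→A 9·12=108, M5→D 6·16=96, M6→E 3·13=39, M7→A 3·15=45. Service 475; fixed 1454; total 1929.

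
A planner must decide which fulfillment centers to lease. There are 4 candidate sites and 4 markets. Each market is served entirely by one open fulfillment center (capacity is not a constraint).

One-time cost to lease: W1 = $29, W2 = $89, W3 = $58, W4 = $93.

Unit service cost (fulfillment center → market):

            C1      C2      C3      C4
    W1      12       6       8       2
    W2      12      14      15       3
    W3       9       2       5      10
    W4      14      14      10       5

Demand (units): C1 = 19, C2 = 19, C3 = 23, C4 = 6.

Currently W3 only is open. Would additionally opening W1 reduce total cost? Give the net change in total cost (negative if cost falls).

Yes — net change −19 (cost falls by 19).

Current service cost with {W3}: 384.
Adding W1: each market re-picks its cheapest; new service cost 336, saving 48.
Extra fixed cost: 29. Net change = 29 − 48 = -19.
(Totals: 442 → 423.)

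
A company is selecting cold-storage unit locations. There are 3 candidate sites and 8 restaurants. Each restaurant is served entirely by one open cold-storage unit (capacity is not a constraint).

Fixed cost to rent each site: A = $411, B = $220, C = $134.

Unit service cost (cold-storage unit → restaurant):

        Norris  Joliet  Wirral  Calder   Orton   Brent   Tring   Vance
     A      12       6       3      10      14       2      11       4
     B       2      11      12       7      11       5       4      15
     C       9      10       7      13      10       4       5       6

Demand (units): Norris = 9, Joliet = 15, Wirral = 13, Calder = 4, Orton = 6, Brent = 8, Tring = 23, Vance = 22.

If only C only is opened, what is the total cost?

Each restaurant is assigned to its cheapest site among the open ones.
{C}: Norris→C 9·9=81, Joliet→C 10·15=150, Wirral→C 7·13=91, Calder→C 13·4=52, Orton→C 10·6=60, Brent→C 4·8=32, Tring→C 5·23=115, Vance→C 6·22=132. Service 713; fixed 134; total 847.

Total cost: 847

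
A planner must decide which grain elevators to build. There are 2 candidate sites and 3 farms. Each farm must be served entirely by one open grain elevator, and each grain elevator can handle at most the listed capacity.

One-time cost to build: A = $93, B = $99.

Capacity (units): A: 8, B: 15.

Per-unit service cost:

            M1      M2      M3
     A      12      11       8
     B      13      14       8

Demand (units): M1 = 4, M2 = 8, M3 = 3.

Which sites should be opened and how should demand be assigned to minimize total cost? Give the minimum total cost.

Open {B}: M1→B 13·4=52, M2→B 14·8=112, M3→B 8·3=24.
Loads: B carries 15/15. Service 188; fixed 99; total 287.
Next best feasible plan costs 356.

Minimum total cost: 287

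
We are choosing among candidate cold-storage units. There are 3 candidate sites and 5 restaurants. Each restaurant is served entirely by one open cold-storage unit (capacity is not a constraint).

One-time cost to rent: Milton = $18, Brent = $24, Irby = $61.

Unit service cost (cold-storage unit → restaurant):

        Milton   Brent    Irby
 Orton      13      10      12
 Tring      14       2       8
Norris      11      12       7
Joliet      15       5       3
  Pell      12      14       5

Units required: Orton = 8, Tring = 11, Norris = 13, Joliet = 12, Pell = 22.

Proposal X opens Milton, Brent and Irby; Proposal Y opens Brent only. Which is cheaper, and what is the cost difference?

Proposal X: {Milton, Brent, Irby}: Orton→Brent 10·8=80, Tring→Brent 2·11=22, Norris→Irby 7·13=91, Joliet→Irby 3·12=36, Pell→Irby 5·22=110. Service 339; fixed 103; total 442.
Proposal Y: {Brent}: Orton→Brent 10·8=80, Tring→Brent 2·11=22, Norris→Brent 12·13=156, Joliet→Brent 5·12=60, Pell→Brent 14·22=308. Service 626; fixed 24; total 650.
Difference: |442 − 650| = 208.

Proposal X is cheaper by 208.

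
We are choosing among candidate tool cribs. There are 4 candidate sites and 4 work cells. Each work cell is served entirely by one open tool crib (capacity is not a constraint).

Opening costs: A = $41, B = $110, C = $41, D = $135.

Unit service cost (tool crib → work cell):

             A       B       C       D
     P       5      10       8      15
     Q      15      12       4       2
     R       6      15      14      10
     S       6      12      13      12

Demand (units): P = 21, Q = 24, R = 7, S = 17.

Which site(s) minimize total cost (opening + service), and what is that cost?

For any fixed open set, each work cell goes to its cheapest open site; total = fixed + service.
{A, C}: P→A 5·21=105, Q→C 4·24=96, R→A 6·7=42, S→A 6·17=102. Service 345; fixed 82; total 427.
{A, D}: service 297 + fixed 176 = 473
{A, C, D}: P→A 5·21=105, Q→D 2·24=48, R→A 6·7=42, S→A 6·17=102. Service 297; fixed 217; total 514.
{A, B, C, D}: P→A 5·21=105, Q→D 2·24=48, R→A 6·7=42, S→A 6·17=102. Service 297; fixed 327; total 624.
(All 15 nonempty subsets were checked; A and C is lowest.)

Open A and C; minimum total cost 427.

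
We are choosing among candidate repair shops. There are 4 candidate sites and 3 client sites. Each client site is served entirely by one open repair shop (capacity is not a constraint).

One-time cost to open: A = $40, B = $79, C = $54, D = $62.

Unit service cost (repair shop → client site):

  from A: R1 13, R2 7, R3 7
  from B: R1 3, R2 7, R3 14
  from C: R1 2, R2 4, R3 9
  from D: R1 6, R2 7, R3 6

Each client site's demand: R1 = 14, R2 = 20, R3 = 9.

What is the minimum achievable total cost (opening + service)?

Minimum total cost: 243

For any fixed open set, each client site goes to its cheapest open site; total = fixed + service.
{C}: R1→C 2·14=28, R2→C 4·20=80, R3→C 9·9=81. Service 189; fixed 54; total 243.
{A, C}: R1→C 2·14=28, R2→C 4·20=80, R3→A 7·9=63. Service 171; fixed 94; total 265.
{C, D}: service 162 + fixed 116 = 278
{A, B, C, D}: service 162 + fixed 235 = 397
No other subset beats 243.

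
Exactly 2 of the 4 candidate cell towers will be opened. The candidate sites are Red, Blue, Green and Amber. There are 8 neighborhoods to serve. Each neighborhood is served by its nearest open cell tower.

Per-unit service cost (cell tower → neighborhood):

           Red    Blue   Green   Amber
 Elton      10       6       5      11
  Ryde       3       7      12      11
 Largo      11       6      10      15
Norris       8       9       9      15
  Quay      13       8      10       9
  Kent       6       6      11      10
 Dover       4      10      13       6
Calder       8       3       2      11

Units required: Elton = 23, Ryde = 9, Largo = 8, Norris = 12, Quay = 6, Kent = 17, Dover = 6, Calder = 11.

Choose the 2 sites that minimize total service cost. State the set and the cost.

With exactly 2 open, each neighborhood uses its cheapest among the chosen.
{Red, Blue}: Elton→Blue 6·23=138, Ryde→Red 3·9=27, Largo→Blue 6·8=48, Norris→Red 8·12=96, Quay→Blue 8·6=48, Kent→Red 6·17=102, Dover→Red 4·6=24, Calder→Blue 3·11=33. Service cost 516.
{Red, Green}: service cost 526
{Blue, Green}: service cost 566
Among all 6 size-2 choices, {Red, Blue} is lowest.

Choose Red and Blue; total service cost 516.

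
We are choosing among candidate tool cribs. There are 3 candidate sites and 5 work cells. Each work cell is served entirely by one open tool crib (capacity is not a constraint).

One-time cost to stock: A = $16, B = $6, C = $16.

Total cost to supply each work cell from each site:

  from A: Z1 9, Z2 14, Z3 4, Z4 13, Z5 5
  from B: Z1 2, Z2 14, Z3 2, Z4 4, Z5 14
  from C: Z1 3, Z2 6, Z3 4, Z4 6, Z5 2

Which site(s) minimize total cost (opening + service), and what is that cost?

For any fixed open set, each work cell goes to its cheapest open site; total = fixed + service.
{C}: Z1→C 3, Z2→C 6, Z3→C 4, Z4→C 6, Z5→C 2. Service 21; fixed 16; total 37.
{B, C}: Z1→B 2, Z2→C 6, Z3→B 2, Z4→B 4, Z5→C 2. Service 16; fixed 22; total 38.
{B}: Z1→B 2, Z2→B 14, Z3→B 2, Z4→B 4, Z5→B 14. Service 36; fixed 6; total 42.
{A, B, C}: Z1→B 2, Z2→C 6, Z3→B 2, Z4→B 4, Z5→C 2. Service 16; fixed 38; total 54.
(All 7 nonempty subsets were checked; C only is lowest.)

Open C only; minimum total cost 37.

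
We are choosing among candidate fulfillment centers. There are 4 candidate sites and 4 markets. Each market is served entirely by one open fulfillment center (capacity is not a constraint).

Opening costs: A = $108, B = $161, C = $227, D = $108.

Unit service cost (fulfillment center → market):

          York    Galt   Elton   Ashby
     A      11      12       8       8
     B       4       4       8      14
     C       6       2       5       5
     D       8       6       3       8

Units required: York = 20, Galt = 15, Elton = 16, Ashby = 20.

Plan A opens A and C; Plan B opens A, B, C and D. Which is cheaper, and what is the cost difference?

Plan A: {A, C}: York→C 6·20=120, Galt→C 2·15=30, Elton→C 5·16=80, Ashby→C 5·20=100. Service 330; fixed 335; total 665.
Plan B: {A, B, C, D}: York→B 4·20=80, Galt→C 2·15=30, Elton→D 3·16=48, Ashby→C 5·20=100. Service 258; fixed 604; total 862.
Difference: |665 − 862| = 197.

Plan A is cheaper by 197.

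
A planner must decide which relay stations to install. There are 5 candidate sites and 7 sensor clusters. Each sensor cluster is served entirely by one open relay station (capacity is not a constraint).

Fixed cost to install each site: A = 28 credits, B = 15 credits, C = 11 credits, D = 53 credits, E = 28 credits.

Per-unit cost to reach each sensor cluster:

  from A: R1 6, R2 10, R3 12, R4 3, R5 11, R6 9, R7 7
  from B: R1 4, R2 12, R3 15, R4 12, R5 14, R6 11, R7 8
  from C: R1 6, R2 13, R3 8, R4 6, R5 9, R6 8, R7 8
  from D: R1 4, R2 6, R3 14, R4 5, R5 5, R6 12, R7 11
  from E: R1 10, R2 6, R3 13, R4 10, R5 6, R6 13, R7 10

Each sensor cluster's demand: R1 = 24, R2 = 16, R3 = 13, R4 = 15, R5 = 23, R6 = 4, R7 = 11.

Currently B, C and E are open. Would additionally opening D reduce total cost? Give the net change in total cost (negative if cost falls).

Current service cost with {B, C, E}: 644.
Adding D: each sensor cluster re-picks its cheapest; new service cost 606, saving 38.
Extra fixed cost: 53. Net change = 53 − 38 = 15.
(Totals: 698 → 713.)

No — net change +15 (cost rises by 15).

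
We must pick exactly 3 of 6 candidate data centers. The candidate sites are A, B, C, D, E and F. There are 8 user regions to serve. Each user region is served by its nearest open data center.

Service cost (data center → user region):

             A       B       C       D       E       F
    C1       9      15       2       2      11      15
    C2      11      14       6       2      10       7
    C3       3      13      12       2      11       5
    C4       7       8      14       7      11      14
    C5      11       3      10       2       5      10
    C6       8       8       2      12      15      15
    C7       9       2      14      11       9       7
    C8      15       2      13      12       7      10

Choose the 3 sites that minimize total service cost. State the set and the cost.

Choose B, C and D; total service cost 21.

With exactly 3 open, each user region uses its cheapest among the chosen.
{B, C, D}: C1→C 2, C2→D 2, C3→D 2, C4→D 7, C5→D 2, C6→C 2, C7→B 2, C8→B 2. Service cost 21.
{A, B, C}: service cost 27
{A, B, D}: service cost 27
Among all 20 size-3 choices, {B, C, D} is lowest.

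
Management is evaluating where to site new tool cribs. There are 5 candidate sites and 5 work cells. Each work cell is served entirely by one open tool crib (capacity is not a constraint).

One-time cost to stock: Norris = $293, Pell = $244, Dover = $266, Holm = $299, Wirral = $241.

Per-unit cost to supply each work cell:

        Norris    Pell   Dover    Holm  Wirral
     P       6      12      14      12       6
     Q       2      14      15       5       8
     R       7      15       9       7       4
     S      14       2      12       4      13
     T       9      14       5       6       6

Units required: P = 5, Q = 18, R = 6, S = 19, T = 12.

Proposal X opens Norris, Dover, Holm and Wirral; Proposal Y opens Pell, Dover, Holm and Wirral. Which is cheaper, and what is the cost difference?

Proposal Y is cheaper by 33.

Proposal X: {Norris, Dover, Holm, Wirral}: P→Norris 6·5=30, Q→Norris 2·18=36, R→Wirral 4·6=24, S→Holm 4·19=76, T→Dover 5·12=60. Service 226; fixed 1099; total 1325.
Proposal Y: {Pell, Dover, Holm, Wirral}: P→Wirral 6·5=30, Q→Holm 5·18=90, R→Wirral 4·6=24, S→Pell 2·19=38, T→Dover 5·12=60. Service 242; fixed 1050; total 1292.
Difference: |1325 − 1292| = 33.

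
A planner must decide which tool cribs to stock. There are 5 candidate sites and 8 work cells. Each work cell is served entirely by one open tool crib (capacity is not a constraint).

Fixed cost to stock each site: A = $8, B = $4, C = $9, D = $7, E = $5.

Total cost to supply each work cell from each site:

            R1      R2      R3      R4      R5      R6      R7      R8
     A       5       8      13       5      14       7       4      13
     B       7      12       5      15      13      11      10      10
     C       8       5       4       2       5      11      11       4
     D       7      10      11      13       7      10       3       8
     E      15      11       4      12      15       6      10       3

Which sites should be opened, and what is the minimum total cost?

For any fixed open set, each work cell goes to its cheapest open site; total = fixed + service.
{A, C}: R1→A 5, R2→C 5, R3→C 4, R4→C 2, R5→C 5, R6→A 7, R7→A 4, R8→C 4. Service 36; fixed 17; total 53.
{A, C, E}: R1→A 5, R2→C 5, R3→C 4, R4→C 2, R5→C 5, R6→E 6, R7→A 4, R8→E 3. Service 34; fixed 22; total 56.
{C, D}: R1→D 7, R2→C 5, R3→C 4, R4→C 2, R5→C 5, R6→D 10, R7→D 3, R8→C 4. Service 40; fixed 16; total 56.
{A, B, C, D, E}: R1→A 5, R2→C 5, R3→C 4, R4→C 2, R5→C 5, R6→E 6, R7→D 3, R8→E 3. Service 33; fixed 33; total 66.
No other subset beats 53.

Open A and C; minimum total cost 53.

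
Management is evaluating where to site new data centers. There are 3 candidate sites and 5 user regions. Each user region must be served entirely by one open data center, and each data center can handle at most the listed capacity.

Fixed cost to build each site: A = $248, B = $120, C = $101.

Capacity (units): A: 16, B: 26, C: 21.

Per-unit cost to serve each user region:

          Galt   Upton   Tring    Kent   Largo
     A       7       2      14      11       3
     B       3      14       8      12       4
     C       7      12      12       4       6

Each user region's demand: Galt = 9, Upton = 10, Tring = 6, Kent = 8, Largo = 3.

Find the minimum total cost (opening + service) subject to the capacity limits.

Minimum total cost: 460

Open {B, C}: Galt→B 3·9=27, Upton→C 12·10=120, Tring→B 8·6=48, Kent→C 4·8=32, Largo→B 4·3=12.
Loads: B carries 18/26, C carries 18/21. Service 239; fixed 221; total 460.
Next best feasible plan costs 466.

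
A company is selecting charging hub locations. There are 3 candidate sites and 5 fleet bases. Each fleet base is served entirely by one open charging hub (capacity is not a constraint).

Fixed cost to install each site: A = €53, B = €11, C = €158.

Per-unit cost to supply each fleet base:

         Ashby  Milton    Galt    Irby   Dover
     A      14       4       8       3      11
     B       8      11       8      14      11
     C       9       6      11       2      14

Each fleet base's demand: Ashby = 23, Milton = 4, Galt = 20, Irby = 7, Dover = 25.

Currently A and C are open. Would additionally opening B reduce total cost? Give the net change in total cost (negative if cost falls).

Current service cost with {A, C}: 672.
Adding B: each fleet base re-picks its cheapest; new service cost 649, saving 23.
Extra fixed cost: 11. Net change = 11 − 23 = -12.
(Totals: 883 → 871.)

Yes — net change −12 (cost falls by 12).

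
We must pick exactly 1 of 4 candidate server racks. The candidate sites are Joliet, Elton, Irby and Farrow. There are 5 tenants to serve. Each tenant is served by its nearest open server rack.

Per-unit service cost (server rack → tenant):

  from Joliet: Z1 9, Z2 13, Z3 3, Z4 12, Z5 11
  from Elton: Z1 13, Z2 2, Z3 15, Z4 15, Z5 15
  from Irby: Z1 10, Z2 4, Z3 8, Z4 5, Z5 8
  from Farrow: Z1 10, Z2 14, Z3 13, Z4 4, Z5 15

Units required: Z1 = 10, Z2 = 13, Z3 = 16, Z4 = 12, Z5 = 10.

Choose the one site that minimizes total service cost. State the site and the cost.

Choose Irby only; total service cost 420.

With exactly 1 open, each tenant uses its cheapest among the chosen.
{Irby}: Z1→Irby 10·10=100, Z2→Irby 4·13=52, Z3→Irby 8·16=128, Z4→Irby 5·12=60, Z5→Irby 8·10=80. Service cost 420.
{Joliet}: service cost 561
{Farrow}: service cost 688
Among all 4 size-1 choices, {Irby} is lowest.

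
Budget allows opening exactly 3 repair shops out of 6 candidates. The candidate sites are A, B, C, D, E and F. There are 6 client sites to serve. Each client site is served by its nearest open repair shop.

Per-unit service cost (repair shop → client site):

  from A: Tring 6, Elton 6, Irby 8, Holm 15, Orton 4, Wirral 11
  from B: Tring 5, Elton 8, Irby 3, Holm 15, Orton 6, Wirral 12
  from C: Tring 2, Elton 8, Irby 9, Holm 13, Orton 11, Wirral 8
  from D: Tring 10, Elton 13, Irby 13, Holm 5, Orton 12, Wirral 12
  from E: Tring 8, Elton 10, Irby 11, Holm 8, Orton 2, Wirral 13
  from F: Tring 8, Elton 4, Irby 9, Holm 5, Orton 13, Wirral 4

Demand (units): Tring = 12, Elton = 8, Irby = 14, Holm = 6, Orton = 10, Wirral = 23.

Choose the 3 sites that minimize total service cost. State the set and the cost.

Choose B, E and F; total service cost 276.

With exactly 3 open, each client site uses its cheapest among the chosen.
{B, E, F}: Tring→B 5·12=60, Elton→F 4·8=32, Irby→B 3·14=42, Holm→F 5·6=30, Orton→E 2·10=20, Wirral→F 4·23=92. Service cost 276.
{B, C, F}: service cost 280
{A, B, F}: service cost 296
Among all 20 size-3 choices, {B, E, F} is lowest.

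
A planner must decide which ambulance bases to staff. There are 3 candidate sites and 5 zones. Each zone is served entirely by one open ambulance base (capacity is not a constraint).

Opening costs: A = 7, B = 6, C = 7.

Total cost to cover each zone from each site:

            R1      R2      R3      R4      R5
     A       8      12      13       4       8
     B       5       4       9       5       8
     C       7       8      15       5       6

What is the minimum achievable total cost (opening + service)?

Minimum total cost: 37

For any fixed open set, each zone goes to its cheapest open site; total = fixed + service.
{B}: R1→B 5, R2→B 4, R3→B 9, R4→B 5, R5→B 8. Service 31; fixed 6; total 37.
{B, C}: service 29 + fixed 13 = 42
{A, B}: R1→B 5, R2→B 4, R3→B 9, R4→A 4, R5→A 8. Service 30; fixed 13; total 43.
{A, B, C}: service 28 + fixed 20 = 48
(All 7 nonempty subsets were checked; B only is lowest.)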